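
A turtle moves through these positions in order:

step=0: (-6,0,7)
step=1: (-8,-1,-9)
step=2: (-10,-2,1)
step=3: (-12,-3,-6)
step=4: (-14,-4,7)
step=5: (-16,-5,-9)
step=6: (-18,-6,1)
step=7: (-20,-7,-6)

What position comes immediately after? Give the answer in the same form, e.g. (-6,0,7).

The first coordinate changes by -2 each step, so at step 8 it is -6 + 8·(-2) = -22.
The second coordinate changes by -1 each step, so at step 8 it is 0 + 8·(-1) = -8.
The third coordinate repeats the cycle [7, -9, 1, -6] with period 4; step 8 mod 4 = 0, giving 7.

(-22,-8,7)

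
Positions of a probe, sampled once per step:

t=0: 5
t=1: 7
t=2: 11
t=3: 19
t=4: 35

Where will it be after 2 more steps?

Consecutive displacements +2, +4, +8, +16 scale by a factor of 2 each step.
step 5: 35 + 32 → 67
step 6: 67 + 64 → 131

131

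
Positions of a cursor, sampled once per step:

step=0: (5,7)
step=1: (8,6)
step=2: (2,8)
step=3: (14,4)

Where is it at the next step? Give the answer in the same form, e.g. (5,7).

Step-to-step displacements: (+3,-1), (-6,+2), (+12,-4); each is -2× the previous.
step 4: (14,4) + (-24,+8) → (-10,12)

(-10,12)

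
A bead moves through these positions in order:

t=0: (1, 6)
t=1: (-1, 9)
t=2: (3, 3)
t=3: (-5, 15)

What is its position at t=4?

Step-to-step displacements: (-2, +3), (+4, -6), (-8, +12); each is -2× the previous.
step 4: (-5, 15) + (+16, -24) → (11, -9)

(11, -9)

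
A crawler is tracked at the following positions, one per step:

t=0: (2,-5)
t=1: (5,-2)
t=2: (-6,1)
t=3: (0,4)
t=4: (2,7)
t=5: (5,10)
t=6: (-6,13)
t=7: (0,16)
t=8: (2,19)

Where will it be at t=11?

(0,28)

The first coordinate repeats the cycle [2, 5, -6, 0] with period 4; step 11 mod 4 = 3, giving 0.
The second coordinate changes by +3 each step, so at step 11 it is -5 + 11·(3) = 28.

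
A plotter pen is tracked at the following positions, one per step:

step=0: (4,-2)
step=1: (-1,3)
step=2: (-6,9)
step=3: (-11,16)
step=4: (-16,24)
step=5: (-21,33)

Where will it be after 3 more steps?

Taking differences between consecutive positions: (-5,+5), (-5,+6), (-5,+7), (-5,+8), (-5,+9). These grow by (+0,+1) each step.
step 6: (-21,33) + (-5,+10) → (-26,43)
step 7: (-26,43) + (-5,+11) → (-31,54)
step 8: (-31,54) + (-5,+12) → (-36,66)

(-36,66)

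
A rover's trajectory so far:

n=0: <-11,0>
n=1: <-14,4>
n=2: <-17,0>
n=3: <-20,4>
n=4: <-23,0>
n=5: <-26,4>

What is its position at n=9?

<-38,4>

The first coordinate changes by -3 each step, so at step 9 it is -11 + 9·(-3) = -38.
The second coordinate repeats the cycle [0, 4] with period 2; step 9 mod 2 = 1, giving 4.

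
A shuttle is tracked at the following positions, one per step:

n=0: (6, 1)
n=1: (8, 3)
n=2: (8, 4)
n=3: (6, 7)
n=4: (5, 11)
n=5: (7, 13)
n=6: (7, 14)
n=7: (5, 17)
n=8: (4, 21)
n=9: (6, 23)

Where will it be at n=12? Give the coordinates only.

Step-to-step displacements: (+2, +2), (+0, +1), (-2, +3), (-1, +4), (+2, +2), (+0, +1), (-2, +3), (-1, +4), (+2, +2) — a repeating cycle of length 4.
step 10: apply (+0, +1) → (6, 24)
step 11: apply (-2, +3) → (4, 27)
step 12: apply (-1, +4) → (3, 31)

(3, 31)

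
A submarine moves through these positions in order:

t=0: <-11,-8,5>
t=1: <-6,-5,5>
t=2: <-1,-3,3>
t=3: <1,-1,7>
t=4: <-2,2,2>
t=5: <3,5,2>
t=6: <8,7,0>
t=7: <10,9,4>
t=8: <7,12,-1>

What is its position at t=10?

Differencing gives <+5,+3,+0>, <+5,+2,-2>, <+2,+2,+4>, <-3,+3,-5>, <+5,+3,+0>, <+5,+2,-2>, <+2,+2,+4>, <-3,+3,-5>. This is the pattern <+5,+3,+0>, <+5,+2,-2>, <+2,+2,+4>, <-3,+3,-5> repeated.
step 9: apply <+5,+3,+0> → <12,15,-1>
step 10: apply <+5,+2,-2> → <17,17,-3>

<17,17,-3>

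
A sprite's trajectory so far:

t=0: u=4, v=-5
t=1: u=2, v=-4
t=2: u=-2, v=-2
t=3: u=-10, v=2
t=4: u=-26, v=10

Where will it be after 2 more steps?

u=-122, v=58

The jumps are (-2,+1), (-4,+2), (-8,+4), (-16,+8) — a geometric progression with ratio 2.
step 5: u=-26, v=10 + (-32,+16) → u=-58, v=26
step 6: u=-58, v=26 + (-64,+32) → u=-122, v=58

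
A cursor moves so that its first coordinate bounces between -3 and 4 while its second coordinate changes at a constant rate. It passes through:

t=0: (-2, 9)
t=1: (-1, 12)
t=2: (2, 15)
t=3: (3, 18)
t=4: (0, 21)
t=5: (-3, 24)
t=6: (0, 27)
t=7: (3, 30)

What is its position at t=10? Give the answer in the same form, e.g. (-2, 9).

(-2, 39)

The first coordinate reflects between -3 and 4, moving 3 per step.
  step 8: 3 → 2
  step 9: 2 → -1
  step 10: -1 → -2
The second coordinate changes by +3 each step: at step 10 it is 39.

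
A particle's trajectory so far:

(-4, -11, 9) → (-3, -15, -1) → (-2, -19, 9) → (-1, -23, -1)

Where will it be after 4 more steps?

The first coordinate changes by +1 each step, so at step 7 it is -4 + 7·(1) = 3.
The second coordinate changes by -4 each step, so at step 7 it is -11 + 7·(-4) = -39.
The third coordinate repeats the cycle [9, -1] with period 2; step 7 mod 2 = 1, giving -1.

(3, -39, -1)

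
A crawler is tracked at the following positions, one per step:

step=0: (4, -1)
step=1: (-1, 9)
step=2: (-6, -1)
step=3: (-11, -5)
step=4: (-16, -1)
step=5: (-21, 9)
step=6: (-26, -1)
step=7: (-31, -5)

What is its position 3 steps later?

(-46, -1)

The first coordinate changes by -5 each step, so at step 10 it is 4 + 10·(-5) = -46.
The second coordinate repeats the cycle [-1, 9, -1, -5] with period 4; step 10 mod 4 = 2, giving -1.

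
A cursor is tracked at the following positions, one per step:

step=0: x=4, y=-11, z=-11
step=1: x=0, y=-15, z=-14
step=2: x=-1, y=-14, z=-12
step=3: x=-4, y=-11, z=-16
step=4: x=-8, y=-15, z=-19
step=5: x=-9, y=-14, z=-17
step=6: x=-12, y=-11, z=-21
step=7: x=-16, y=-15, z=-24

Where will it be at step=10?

x=-24, y=-15, z=-29

Differencing gives (-4, -4, -3), (-1, +1, +2), (-3, +3, -4), (-4, -4, -3), (-1, +1, +2), (-3, +3, -4), (-4, -4, -3). This is the pattern (-4, -4, -3), (-1, +1, +2), (-3, +3, -4) repeated.
step 8: apply (-1, +1, +2) → x=-17, y=-14, z=-22
step 9: apply (-3, +3, -4) → x=-20, y=-11, z=-26
step 10: apply (-4, -4, -3) → x=-24, y=-15, z=-29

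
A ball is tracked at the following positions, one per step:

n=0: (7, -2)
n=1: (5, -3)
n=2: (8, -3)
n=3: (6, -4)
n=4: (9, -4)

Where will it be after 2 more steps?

(10, -5)

Differencing gives (-2, -1), (+3, +0), (-2, -1), (+3, +0). This is the pattern (-2, -1), (+3, +0) repeated.
step 5: apply (-2, -1) → (7, -5)
step 6: apply (+3, +0) → (10, -5)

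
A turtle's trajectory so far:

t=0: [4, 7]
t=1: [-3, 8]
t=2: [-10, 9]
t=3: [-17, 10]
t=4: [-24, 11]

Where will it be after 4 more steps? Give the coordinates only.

[-52, 15]

Each step adds [-7, +1] to the position.
step 5: [-24, 11] + [-7, +1] → [-31, 12]
step 6: [-31, 12] + [-7, +1] → [-38, 13]
step 7: [-38, 13] + [-7, +1] → [-45, 14]
step 8: [-45, 14] + [-7, +1] → [-52, 15]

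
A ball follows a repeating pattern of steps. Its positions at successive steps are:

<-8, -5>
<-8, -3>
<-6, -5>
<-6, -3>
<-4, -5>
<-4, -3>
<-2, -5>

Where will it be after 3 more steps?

Step-to-step displacements: <+0, +2>, <+2, -2>, <+0, +2>, <+2, -2>, <+0, +2>, <+2, -2> — a repeating cycle of length 2.
step 7: apply <+0, +2> → <-2, -3>
step 8: apply <+2, -2> → <0, -5>
step 9: apply <+0, +2> → <0, -3>

<0, -3>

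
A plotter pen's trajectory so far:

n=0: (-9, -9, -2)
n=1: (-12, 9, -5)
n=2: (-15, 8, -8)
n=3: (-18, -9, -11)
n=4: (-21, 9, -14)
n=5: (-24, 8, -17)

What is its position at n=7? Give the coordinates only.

First: linear, -3 per step → -30 at step 7.
Second: cycles through -9, 9, 8 every 3 steps. Step 7 lands at position 1 of the cycle → 9.
Third: linear, -3 per step → -23 at step 7.

(-30, 9, -23)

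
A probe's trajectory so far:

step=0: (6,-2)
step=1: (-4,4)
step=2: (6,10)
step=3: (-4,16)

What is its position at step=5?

(-4,28)

First: cycles through 6, -4 every 2 steps. Step 5 lands at position 1 of the cycle → -4.
Second: linear, +6 per step → 28 at step 5.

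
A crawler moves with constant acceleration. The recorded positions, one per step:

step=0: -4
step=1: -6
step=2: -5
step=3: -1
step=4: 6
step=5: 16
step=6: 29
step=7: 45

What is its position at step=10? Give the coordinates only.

111

Taking differences between consecutive positions: -2, +1, +4, +7, +10, +13, +16. These grow by +3 each step.
step 8: 45 + 19 → 64
step 9: 64 + 22 → 86
step 10: 86 + 25 → 111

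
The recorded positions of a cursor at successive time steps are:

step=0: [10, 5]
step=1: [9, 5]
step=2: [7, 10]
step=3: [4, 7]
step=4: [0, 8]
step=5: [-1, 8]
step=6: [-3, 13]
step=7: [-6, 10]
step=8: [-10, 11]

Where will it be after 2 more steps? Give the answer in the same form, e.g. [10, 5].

Step-to-step displacements: [-1, +0], [-2, +5], [-3, -3], [-4, +1], [-1, +0], [-2, +5], [-3, -3], [-4, +1] — a repeating cycle of length 4.
step 9: apply [-1, +0] → [-11, 11]
step 10: apply [-2, +5] → [-13, 16]

[-13, 16]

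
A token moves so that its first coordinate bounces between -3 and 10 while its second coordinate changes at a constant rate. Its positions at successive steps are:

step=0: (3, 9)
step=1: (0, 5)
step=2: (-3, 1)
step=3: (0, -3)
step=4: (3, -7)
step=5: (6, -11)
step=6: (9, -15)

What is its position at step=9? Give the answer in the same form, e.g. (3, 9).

The first coordinate travels 3 per step and bounces off the walls at -3 and 10.
  step 7: 9 → 8
  step 8: 8 → 5
  step 9: 5 → 2
The second coordinate changes by -4 each step: at step 9 it is -27.

(2, -27)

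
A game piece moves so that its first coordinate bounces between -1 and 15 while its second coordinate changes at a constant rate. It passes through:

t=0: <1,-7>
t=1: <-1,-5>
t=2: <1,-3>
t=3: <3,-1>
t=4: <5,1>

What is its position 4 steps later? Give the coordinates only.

<13,9>

The first coordinate reflects between -1 and 15, moving 2 per step.
  step 5: 5 → 7
  step 6: 7 → 9
  step 7: 9 → 11
  step 8: 11 → 13
The second coordinate changes by +2 each step: at step 8 it is 9.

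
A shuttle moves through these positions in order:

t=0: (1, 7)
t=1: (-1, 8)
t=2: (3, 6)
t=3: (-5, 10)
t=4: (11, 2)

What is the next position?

(-21, 18)

Step-to-step displacements: (-2, +1), (+4, -2), (-8, +4), (+16, -8); each is -2× the previous.
step 5: (11, 2) + (-32, +16) → (-21, 18)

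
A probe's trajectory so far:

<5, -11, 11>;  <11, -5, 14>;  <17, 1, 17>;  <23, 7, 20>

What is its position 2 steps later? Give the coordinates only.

<35, 19, 26>

Constant displacement of <+6, +6, +3> per step.
step 4: <23, 7, 20> + <+6, +6, +3> → <29, 13, 23>
step 5: <29, 13, 23> + <+6, +6, +3> → <35, 19, 26>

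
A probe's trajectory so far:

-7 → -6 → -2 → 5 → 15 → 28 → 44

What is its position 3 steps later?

110

First differences are +1, +4, +7, +10, +13, +16; their common second difference is +3 (constant acceleration).
step 7: 44 + 19 → 63
step 8: 63 + 22 → 85
step 9: 85 + 25 → 110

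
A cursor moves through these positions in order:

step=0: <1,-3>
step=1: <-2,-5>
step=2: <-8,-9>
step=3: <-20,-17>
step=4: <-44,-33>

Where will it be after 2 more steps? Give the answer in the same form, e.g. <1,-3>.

The jumps are <-3,-2>, <-6,-4>, <-12,-8>, <-24,-16> — a geometric progression with ratio 2.
step 5: <-44,-33> + <-48,-32> → <-92,-65>
step 6: <-92,-65> + <-96,-64> → <-188,-129>

<-188,-129>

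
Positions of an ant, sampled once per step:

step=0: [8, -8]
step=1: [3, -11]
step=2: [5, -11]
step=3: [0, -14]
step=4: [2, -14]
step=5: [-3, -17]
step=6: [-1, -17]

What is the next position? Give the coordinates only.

[-6, -20]

Step-to-step displacements: [-5, -3], [+2, +0], [-5, -3], [+2, +0], [-5, -3], [+2, +0] — a repeating cycle of length 2.
step 7: apply [-5, -3] → [-6, -20]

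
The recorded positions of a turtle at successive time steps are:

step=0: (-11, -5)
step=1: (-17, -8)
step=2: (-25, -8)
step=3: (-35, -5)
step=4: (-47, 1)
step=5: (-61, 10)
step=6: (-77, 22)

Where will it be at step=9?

(-137, 76)

First differences are (-6, -3), (-8, +0), (-10, +3), (-12, +6), (-14, +9), (-16, +12); their common second difference is (-2, +3) (constant acceleration).
step 7: (-77, 22) + (-18, +15) → (-95, 37)
step 8: (-95, 37) + (-20, +18) → (-115, 55)
step 9: (-115, 55) + (-22, +21) → (-137, 76)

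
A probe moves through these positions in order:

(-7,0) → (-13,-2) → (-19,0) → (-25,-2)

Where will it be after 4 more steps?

(-49,-2)

The first coordinate changes by -6 each step, so at step 7 it is -7 + 7·(-6) = -49.
The second coordinate repeats the cycle [0, -2] with period 2; step 7 mod 2 = 1, giving -2.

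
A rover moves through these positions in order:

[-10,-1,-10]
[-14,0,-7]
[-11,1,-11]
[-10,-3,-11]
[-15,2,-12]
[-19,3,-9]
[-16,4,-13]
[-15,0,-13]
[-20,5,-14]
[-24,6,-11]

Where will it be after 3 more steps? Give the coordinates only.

The moves between consecutive positions are [-4,+1,+3], [+3,+1,-4], [+1,-4,+0], [-5,+5,-1], [-4,+1,+3], [+3,+1,-4], [+1,-4,+0], [-5,+5,-1], [-4,+1,+3]; they repeat the 4-cycle [[-4,+1,+3], [+3,+1,-4], [+1,-4,+0], [-5,+5,-1]].
step 10: apply [+3,+1,-4] → [-21,7,-15]
step 11: apply [+1,-4,+0] → [-20,3,-15]
step 12: apply [-5,+5,-1] → [-25,8,-16]

[-25,8,-16]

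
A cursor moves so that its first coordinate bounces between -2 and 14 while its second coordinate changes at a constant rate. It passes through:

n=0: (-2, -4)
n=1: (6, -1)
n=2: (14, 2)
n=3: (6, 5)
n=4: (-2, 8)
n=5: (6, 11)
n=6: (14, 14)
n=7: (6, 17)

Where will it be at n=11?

The first coordinate travels 8 per step and bounces off the walls at -2 and 14.
  step 8: 6 → -2
  step 9: -2 → 6
  step 10: 6 → 14
  step 11: 14 → 6
The second coordinate changes by +3 each step: at step 11 it is 29.

(6, 29)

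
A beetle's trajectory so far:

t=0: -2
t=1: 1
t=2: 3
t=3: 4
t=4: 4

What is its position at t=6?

1

First differences are +3, +2, +1, +0; their common second difference is -1 (constant acceleration).
step 5: 4 − 1 → 3
step 6: 3 − 2 → 1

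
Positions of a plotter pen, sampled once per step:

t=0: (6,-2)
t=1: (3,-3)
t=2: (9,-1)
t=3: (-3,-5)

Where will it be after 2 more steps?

Consecutive displacements (-3,-1), (+6,+2), (-12,-4) scale by a factor of -2 each step.
step 4: (-3,-5) + (+24,+8) → (21,3)
step 5: (21,3) + (-48,-16) → (-27,-13)

(-27,-13)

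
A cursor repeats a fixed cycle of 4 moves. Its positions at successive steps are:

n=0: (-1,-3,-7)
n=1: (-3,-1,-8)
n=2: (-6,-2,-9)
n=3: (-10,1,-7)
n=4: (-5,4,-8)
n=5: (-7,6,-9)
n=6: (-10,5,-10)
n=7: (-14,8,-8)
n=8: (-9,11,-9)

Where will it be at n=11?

(-18,15,-9)

Step-to-step displacements: (-2,+2,-1), (-3,-1,-1), (-4,+3,+2), (+5,+3,-1), (-2,+2,-1), (-3,-1,-1), (-4,+3,+2), (+5,+3,-1) — a repeating cycle of length 4.
step 9: apply (-2,+2,-1) → (-11,13,-10)
step 10: apply (-3,-1,-1) → (-14,12,-11)
step 11: apply (-4,+3,+2) → (-18,15,-9)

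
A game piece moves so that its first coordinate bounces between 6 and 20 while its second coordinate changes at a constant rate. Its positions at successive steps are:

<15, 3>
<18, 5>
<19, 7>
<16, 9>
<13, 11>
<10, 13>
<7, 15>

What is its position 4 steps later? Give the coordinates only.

The first coordinate reflects between 6 and 20, moving 3 per step.
  step 7: 7 → 8
  step 8: 8 → 11
  step 9: 11 → 14
  step 10: 14 → 17
The second coordinate changes by +2 each step: at step 10 it is 23.

<17, 23>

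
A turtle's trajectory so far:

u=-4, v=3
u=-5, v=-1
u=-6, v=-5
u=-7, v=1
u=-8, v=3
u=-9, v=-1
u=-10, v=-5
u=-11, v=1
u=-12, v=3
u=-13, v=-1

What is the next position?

u=-14, v=-5

The u coordinate changes by -1 each step, so at step 10 it is -4 + 10·(-1) = -14.
The v coordinate repeats the cycle [3, -1, -5, 1] with period 4; step 10 mod 4 = 2, giving -5.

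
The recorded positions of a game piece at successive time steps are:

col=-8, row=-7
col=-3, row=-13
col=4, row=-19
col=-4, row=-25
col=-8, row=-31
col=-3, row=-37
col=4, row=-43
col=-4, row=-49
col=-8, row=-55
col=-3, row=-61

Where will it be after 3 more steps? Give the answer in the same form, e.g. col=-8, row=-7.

The col coordinate repeats the cycle [-8, -3, 4, -4] with period 4; step 12 mod 4 = 0, giving -8.
The row coordinate changes by -6 each step, so at step 12 it is -7 + 12·(-6) = -79.

col=-8, row=-79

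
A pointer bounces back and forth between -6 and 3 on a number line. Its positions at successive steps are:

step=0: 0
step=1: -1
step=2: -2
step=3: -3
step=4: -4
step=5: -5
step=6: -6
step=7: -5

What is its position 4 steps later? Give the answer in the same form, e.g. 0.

The value travels 1 per step and bounces off the walls at -6 and 3.
  step 8: -5 → -4
  step 9: -4 → -3
  step 10: -3 → -2
  step 11: -2 → -1

-1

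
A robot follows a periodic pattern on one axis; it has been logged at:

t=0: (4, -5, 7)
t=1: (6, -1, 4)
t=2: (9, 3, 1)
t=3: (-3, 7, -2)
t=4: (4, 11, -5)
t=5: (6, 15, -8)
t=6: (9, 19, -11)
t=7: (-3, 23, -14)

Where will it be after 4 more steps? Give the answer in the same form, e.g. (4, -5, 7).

(-3, 39, -26)

First: cycles through 4, 6, 9, -3 every 4 steps. Step 11 lands at position 3 of the cycle → -3.
Second: linear, +4 per step → 39 at step 11.
Third: linear, -3 per step → -26 at step 11.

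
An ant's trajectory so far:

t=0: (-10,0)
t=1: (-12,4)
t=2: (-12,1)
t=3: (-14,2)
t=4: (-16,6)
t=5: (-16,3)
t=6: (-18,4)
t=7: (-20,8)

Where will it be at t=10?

Step-to-step displacements: (-2,+4), (+0,-3), (-2,+1), (-2,+4), (+0,-3), (-2,+1), (-2,+4) — a repeating cycle of length 3.
step 8: apply (+0,-3) → (-20,5)
step 9: apply (-2,+1) → (-22,6)
step 10: apply (-2,+4) → (-24,10)

(-24,10)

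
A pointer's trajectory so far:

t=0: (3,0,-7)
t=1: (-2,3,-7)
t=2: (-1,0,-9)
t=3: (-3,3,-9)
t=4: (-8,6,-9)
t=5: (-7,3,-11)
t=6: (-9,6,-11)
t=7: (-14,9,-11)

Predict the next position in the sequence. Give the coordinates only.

Step-to-step displacements: (-5,+3,+0), (+1,-3,-2), (-2,+3,+0), (-5,+3,+0), (+1,-3,-2), (-2,+3,+0), (-5,+3,+0) — a repeating cycle of length 3.
step 8: apply (+1,-3,-2) → (-13,6,-13)

(-13,6,-13)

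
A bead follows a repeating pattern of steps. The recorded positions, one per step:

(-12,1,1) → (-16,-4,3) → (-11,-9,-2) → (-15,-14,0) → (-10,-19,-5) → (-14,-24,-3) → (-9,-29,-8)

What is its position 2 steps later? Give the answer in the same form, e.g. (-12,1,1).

Step-to-step displacements: (-4,-5,+2), (+5,-5,-5), (-4,-5,+2), (+5,-5,-5), (-4,-5,+2), (+5,-5,-5) — a repeating cycle of length 2.
step 7: apply (-4,-5,+2) → (-13,-34,-6)
step 8: apply (+5,-5,-5) → (-8,-39,-11)

(-8,-39,-11)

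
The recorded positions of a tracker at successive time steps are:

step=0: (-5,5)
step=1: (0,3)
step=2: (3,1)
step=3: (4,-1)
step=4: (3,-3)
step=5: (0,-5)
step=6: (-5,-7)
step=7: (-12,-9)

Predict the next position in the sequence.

First differences are (+5,-2), (+3,-2), (+1,-2), (-1,-2), (-3,-2), (-5,-2), (-7,-2); their common second difference is (-2,+0) (constant acceleration).
step 8: (-12,-9) + (-9,-2) → (-21,-11)

(-21,-11)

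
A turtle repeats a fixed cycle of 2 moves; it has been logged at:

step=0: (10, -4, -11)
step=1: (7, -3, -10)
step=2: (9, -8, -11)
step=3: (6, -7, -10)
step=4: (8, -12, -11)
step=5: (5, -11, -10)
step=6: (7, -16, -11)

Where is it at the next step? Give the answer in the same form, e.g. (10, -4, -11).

(4, -15, -10)

Differencing gives (-3, +1, +1), (+2, -5, -1), (-3, +1, +1), (+2, -5, -1), (-3, +1, +1), (+2, -5, -1). This is the pattern (-3, +1, +1), (+2, -5, -1) repeated.
step 7: apply (-3, +1, +1) → (4, -15, -10)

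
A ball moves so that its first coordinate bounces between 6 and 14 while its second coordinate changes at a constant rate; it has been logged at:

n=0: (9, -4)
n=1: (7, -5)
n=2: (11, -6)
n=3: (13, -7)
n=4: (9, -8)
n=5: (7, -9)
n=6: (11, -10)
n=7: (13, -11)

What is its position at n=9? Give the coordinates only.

The first coordinate travels 4 per step and bounces off the walls at 6 and 14.
  step 8: 13 → 9
  step 9: 9 → 7
The second coordinate changes by -1 each step: at step 9 it is -13.

(7, -13)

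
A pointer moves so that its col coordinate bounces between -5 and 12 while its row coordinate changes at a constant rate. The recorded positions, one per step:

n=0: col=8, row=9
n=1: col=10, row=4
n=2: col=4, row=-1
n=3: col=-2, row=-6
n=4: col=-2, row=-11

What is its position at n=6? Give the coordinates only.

col=10, row=-21

The col coordinate travels 6 per step and bounces off the walls at -5 and 12.
  step 5: -2 → 4
  step 6: 4 → 10
The row coordinate changes by -5 each step: at step 6 it is -21.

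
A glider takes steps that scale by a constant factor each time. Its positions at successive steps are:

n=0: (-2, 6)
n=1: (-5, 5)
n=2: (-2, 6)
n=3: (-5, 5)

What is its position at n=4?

(-2, 6)

The jumps are (-3, -1), (+3, +1), (-3, -1) — a geometric progression with ratio -1.
step 4: (-5, 5) + (+3, +1) → (-2, 6)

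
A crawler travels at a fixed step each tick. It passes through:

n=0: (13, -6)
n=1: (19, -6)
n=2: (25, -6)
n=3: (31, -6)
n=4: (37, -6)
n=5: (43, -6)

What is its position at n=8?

(61, -6)

The position changes by (+6, +0) every step.
step 6: (43, -6) + (+6, +0) → (49, -6)
step 7: (49, -6) + (+6, +0) → (55, -6)
step 8: (55, -6) + (+6, +0) → (61, -6)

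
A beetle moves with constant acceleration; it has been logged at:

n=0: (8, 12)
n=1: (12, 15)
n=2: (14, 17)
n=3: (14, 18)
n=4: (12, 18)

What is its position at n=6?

Taking differences between consecutive positions: (+4, +3), (+2, +2), (+0, +1), (-2, +0). These grow by (-2, -1) each step.
step 5: (12, 18) + (-4, -1) → (8, 17)
step 6: (8, 17) + (-6, -2) → (2, 15)

(2, 15)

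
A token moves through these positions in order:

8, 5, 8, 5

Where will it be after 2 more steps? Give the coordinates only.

5

Consecutive displacements -3, +3, -3 scale by a factor of -1 each step.
step 4: 5 + 3 → 8
step 5: 8 − 3 → 5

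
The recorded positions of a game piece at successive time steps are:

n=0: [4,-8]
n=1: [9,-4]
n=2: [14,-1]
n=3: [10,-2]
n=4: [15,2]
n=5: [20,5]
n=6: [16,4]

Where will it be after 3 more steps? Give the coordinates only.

[22,10]

Differencing gives [+5,+4], [+5,+3], [-4,-1], [+5,+4], [+5,+3], [-4,-1]. This is the pattern [+5,+4], [+5,+3], [-4,-1] repeated.
step 7: apply [+5,+4] → [21,8]
step 8: apply [+5,+3] → [26,11]
step 9: apply [-4,-1] → [22,10]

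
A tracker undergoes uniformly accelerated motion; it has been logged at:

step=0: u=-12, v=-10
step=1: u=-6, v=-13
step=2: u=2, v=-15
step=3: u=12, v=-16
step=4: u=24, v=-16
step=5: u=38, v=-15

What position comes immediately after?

Taking differences between consecutive positions: (+6, -3), (+8, -2), (+10, -1), (+12, +0), (+14, +1). These grow by (+2, +1) each step.
step 6: u=38, v=-15 + (+16, +2) → u=54, v=-13

u=54, v=-13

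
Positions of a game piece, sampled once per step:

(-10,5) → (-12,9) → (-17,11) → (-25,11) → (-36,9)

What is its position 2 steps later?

(-67,-1)

First differences are (-2,+4), (-5,+2), (-8,+0), (-11,-2); their common second difference is (-3,-2) (constant acceleration).
step 5: (-36,9) + (-14,-4) → (-50,5)
step 6: (-50,5) + (-17,-6) → (-67,-1)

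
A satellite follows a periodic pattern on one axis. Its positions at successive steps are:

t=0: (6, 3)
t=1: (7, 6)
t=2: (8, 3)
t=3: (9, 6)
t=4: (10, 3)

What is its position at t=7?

First: linear, +1 per step → 13 at step 7.
Second: cycles through 3, 6 every 2 steps. Step 7 lands at position 1 of the cycle → 6.

(13, 6)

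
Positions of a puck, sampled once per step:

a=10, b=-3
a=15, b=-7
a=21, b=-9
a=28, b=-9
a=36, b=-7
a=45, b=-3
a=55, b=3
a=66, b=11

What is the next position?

Successive displacements: (+5, -4), (+6, -2), (+7, +0), (+8, +2), (+9, +4), (+10, +6), (+11, +8) — each changes by (+1, +2).
step 8: a=66, b=11 + (+12, +10) → a=78, b=21

a=78, b=21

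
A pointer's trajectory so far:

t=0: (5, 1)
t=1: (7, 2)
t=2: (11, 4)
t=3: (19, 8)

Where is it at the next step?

(35, 16)

Step-to-step displacements: (+2, +1), (+4, +2), (+8, +4); each is 2× the previous.
step 4: (19, 8) + (+16, +8) → (35, 16)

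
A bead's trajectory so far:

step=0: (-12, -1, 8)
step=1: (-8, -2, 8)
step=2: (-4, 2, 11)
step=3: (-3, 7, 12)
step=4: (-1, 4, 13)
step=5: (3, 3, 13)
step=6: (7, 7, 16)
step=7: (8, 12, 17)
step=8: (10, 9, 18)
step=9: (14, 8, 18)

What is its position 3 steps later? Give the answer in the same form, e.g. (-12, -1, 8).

(21, 14, 23)

The moves between consecutive positions are (+4, -1, +0), (+4, +4, +3), (+1, +5, +1), (+2, -3, +1), (+4, -1, +0), (+4, +4, +3), (+1, +5, +1), (+2, -3, +1), (+4, -1, +0); they repeat the 4-cycle [(+4, -1, +0), (+4, +4, +3), (+1, +5, +1), (+2, -3, +1)].
step 10: apply (+4, +4, +3) → (18, 12, 21)
step 11: apply (+1, +5, +1) → (19, 17, 22)
step 12: apply (+2, -3, +1) → (21, 14, 23)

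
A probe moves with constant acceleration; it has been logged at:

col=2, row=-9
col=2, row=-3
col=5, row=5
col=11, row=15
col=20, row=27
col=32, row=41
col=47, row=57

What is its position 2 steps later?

col=86, row=95

Successive displacements: (+0, +6), (+3, +8), (+6, +10), (+9, +12), (+12, +14), (+15, +16) — each changes by (+3, +2).
step 7: col=47, row=57 + (+18, +18) → col=65, row=75
step 8: col=65, row=75 + (+21, +20) → col=86, row=95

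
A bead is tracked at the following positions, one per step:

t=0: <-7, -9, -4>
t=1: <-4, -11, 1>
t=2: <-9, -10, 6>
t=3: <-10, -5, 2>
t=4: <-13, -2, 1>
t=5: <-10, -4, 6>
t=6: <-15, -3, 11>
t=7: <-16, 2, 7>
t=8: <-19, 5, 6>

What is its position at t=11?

<-22, 9, 12>

The moves between consecutive positions are <+3, -2, +5>, <-5, +1, +5>, <-1, +5, -4>, <-3, +3, -1>, <+3, -2, +5>, <-5, +1, +5>, <-1, +5, -4>, <-3, +3, -1>; they repeat the 4-cycle [<+3, -2, +5>, <-5, +1, +5>, <-1, +5, -4>, <-3, +3, -1>].
step 9: apply <+3, -2, +5> → <-16, 3, 11>
step 10: apply <-5, +1, +5> → <-21, 4, 16>
step 11: apply <-1, +5, -4> → <-22, 9, 12>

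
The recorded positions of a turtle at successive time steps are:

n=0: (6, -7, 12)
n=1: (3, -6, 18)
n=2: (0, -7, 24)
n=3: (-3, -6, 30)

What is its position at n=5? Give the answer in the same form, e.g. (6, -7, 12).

(-9, -6, 42)

The first coordinate changes by -3 each step, so at step 5 it is 6 + 5·(-3) = -9.
The second coordinate repeats the cycle [-7, -6] with period 2; step 5 mod 2 = 1, giving -6.
The third coordinate changes by +6 each step, so at step 5 it is 12 + 5·(6) = 42.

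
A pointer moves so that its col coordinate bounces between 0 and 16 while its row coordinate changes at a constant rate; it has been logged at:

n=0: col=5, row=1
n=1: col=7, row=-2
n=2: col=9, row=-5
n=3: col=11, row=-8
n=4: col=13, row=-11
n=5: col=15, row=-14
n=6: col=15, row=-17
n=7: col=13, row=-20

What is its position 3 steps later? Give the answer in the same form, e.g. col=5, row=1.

col=7, row=-29

The col coordinate travels 2 per step and bounces off the walls at 0 and 16.
  step 8: 13 → 11
  step 9: 11 → 9
  step 10: 9 → 7
The row coordinate changes by -3 each step: at step 10 it is -29.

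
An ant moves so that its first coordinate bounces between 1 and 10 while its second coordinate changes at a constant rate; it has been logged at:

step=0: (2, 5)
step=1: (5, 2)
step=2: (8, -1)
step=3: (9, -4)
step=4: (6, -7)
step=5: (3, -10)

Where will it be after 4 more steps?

(9, -22)

The first coordinate travels 3 per step and bounces off the walls at 1 and 10.
  step 6: 3 → 2
  step 7: 2 → 5
  step 8: 5 → 8
  step 9: 8 → 9
The second coordinate changes by -3 each step: at step 9 it is -22.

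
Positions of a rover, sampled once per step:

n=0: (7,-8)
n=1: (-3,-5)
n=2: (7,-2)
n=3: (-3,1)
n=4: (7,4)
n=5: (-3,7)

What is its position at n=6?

(7,10)

The first coordinate repeats the cycle [7, -3] with period 2; step 6 mod 2 = 0, giving 7.
The second coordinate changes by +3 each step, so at step 6 it is -8 + 6·(3) = 10.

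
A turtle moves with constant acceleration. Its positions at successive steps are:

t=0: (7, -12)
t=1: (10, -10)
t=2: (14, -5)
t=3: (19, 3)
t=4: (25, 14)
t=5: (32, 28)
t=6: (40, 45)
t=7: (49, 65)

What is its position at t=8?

(59, 88)

Successive displacements: (+3, +2), (+4, +5), (+5, +8), (+6, +11), (+7, +14), (+8, +17), (+9, +20) — each changes by (+1, +3).
step 8: (49, 65) + (+10, +23) → (59, 88)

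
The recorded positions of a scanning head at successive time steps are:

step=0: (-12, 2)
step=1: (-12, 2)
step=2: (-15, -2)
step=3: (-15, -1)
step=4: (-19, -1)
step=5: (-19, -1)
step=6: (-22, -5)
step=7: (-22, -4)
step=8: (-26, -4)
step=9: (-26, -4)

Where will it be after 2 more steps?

(-29, -7)

Differencing gives (+0, +0), (-3, -4), (+0, +1), (-4, +0), (+0, +0), (-3, -4), (+0, +1), (-4, +0), (+0, +0). This is the pattern (+0, +0), (-3, -4), (+0, +1), (-4, +0) repeated.
step 10: apply (-3, -4) → (-29, -8)
step 11: apply (+0, +1) → (-29, -7)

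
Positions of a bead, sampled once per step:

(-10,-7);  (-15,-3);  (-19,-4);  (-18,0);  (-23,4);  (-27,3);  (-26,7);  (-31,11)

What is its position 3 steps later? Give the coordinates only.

(-39,18)

Step-to-step displacements: (-5,+4), (-4,-1), (+1,+4), (-5,+4), (-4,-1), (+1,+4), (-5,+4) — a repeating cycle of length 3.
step 8: apply (-4,-1) → (-35,10)
step 9: apply (+1,+4) → (-34,14)
step 10: apply (-5,+4) → (-39,18)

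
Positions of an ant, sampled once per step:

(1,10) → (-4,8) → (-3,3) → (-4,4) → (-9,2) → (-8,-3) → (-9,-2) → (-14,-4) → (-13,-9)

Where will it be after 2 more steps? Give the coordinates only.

(-19,-10)

The moves between consecutive positions are (-5,-2), (+1,-5), (-1,+1), (-5,-2), (+1,-5), (-1,+1), (-5,-2), (+1,-5); they repeat the 3-cycle [(-5,-2), (+1,-5), (-1,+1)].
step 9: apply (-1,+1) → (-14,-8)
step 10: apply (-5,-2) → (-19,-10)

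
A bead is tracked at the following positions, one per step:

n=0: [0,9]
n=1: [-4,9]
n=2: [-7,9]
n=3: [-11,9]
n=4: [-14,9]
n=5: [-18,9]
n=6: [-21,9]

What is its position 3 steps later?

The moves between consecutive positions are [-4,+0], [-3,+0], [-4,+0], [-3,+0], [-4,+0], [-3,+0]; they repeat the 2-cycle [[-4,+0], [-3,+0]].
step 7: apply [-4,+0] → [-25,9]
step 8: apply [-3,+0] → [-28,9]
step 9: apply [-4,+0] → [-32,9]

[-32,9]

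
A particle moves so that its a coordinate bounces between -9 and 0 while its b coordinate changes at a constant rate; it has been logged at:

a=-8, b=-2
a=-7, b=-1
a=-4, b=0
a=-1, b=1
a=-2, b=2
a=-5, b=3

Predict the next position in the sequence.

The a coordinate reflects between -9 and 0, moving 3 per step.
  step 6: -5 → -8
The b coordinate changes by +1 each step: at step 6 it is 4.

a=-8, b=4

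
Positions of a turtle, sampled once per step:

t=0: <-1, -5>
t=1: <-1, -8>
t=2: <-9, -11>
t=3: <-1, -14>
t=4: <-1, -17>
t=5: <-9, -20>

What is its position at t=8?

<-9, -29>

The first coordinate repeats the cycle [-1, -1, -9] with period 3; step 8 mod 3 = 2, giving -9.
The second coordinate changes by -3 each step, so at step 8 it is -5 + 8·(-3) = -29.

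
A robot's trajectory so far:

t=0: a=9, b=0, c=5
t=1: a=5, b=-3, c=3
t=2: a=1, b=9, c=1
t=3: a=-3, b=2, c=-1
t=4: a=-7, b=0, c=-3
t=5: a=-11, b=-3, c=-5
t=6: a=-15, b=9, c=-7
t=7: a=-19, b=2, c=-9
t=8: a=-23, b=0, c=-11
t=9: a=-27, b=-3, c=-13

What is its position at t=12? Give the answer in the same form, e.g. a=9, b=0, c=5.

a=-39, b=0, c=-19

A: linear, -4 per step → -39 at step 12.
B: cycles through 0, -3, 9, 2 every 4 steps. Step 12 lands at position 0 of the cycle → 0.
C: linear, -2 per step → -19 at step 12.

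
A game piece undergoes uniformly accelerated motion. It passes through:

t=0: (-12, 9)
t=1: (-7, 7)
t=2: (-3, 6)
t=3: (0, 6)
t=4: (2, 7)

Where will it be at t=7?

Successive displacements: (+5, -2), (+4, -1), (+3, +0), (+2, +1) — each changes by (-1, +1).
step 5: (2, 7) + (+1, +2) → (3, 9)
step 6: (3, 9) + (+0, +3) → (3, 12)
step 7: (3, 12) + (-1, +4) → (2, 16)

(2, 16)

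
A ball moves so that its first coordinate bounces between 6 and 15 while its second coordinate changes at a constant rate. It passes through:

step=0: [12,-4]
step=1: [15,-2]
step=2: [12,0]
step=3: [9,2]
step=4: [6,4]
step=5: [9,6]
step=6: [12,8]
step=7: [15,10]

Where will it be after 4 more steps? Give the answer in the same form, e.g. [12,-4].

[9,18]

The first coordinate travels 3 per step and bounces off the walls at 6 and 15.
  step 8: 15 → 12
  step 9: 12 → 9
  step 10: 9 → 6
  step 11: 6 → 9
The second coordinate changes by +2 each step: at step 11 it is 18.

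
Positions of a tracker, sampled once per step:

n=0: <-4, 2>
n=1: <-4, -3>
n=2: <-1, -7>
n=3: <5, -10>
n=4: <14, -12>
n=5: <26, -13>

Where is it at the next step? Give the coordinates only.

<41, -13>

First differences are <+0, -5>, <+3, -4>, <+6, -3>, <+9, -2>, <+12, -1>; their common second difference is <+3, +1> (constant acceleration).
step 6: <26, -13> + <+15, +0> → <41, -13>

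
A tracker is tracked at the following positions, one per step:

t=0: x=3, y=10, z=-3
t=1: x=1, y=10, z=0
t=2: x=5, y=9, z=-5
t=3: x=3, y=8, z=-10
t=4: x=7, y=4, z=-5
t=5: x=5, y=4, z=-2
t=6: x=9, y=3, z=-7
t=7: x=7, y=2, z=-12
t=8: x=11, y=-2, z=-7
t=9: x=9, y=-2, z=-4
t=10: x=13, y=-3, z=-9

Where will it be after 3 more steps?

The moves between consecutive positions are (-2, +0, +3), (+4, -1, -5), (-2, -1, -5), (+4, -4, +5), (-2, +0, +3), (+4, -1, -5), (-2, -1, -5), (+4, -4, +5), (-2, +0, +3), (+4, -1, -5); they repeat the 4-cycle [(-2, +0, +3), (+4, -1, -5), (-2, -1, -5), (+4, -4, +5)].
step 11: apply (-2, -1, -5) → x=11, y=-4, z=-14
step 12: apply (+4, -4, +5) → x=15, y=-8, z=-9
step 13: apply (-2, +0, +3) → x=13, y=-8, z=-6

x=13, y=-8, z=-6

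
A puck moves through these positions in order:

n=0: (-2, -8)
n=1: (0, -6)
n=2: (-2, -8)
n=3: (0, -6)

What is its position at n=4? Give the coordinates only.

(-2, -8)

Step-to-step displacements: (+2, +2), (-2, -2), (+2, +2); each is -1× the previous.
step 4: (0, -6) + (-2, -2) → (-2, -8)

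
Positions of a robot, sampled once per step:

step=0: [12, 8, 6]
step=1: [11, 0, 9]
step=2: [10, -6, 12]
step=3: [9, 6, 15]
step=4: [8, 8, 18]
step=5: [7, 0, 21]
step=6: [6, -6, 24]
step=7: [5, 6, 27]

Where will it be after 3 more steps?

[2, -6, 36]

The first coordinate changes by -1 each step, so at step 10 it is 12 + 10·(-1) = 2.
The second coordinate repeats the cycle [8, 0, -6, 6] with period 4; step 10 mod 4 = 2, giving -6.
The third coordinate changes by +3 each step, so at step 10 it is 6 + 10·(3) = 36.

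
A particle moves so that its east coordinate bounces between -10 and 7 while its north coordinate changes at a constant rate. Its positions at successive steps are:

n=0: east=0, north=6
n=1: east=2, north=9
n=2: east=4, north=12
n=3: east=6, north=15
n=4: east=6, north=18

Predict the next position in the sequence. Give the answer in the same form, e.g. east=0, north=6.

east=4, north=21

The east coordinate reflects between -10 and 7, moving 2 per step.
  step 5: 6 → 4
The north coordinate changes by +3 each step: at step 5 it is 21.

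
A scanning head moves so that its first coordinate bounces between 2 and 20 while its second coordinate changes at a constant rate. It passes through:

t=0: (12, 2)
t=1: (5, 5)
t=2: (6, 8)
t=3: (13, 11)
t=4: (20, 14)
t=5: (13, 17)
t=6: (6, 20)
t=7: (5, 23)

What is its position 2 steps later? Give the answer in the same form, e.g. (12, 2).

The first coordinate reflects between 2 and 20, moving 7 per step.
  step 8: 5 → 12
  step 9: 12 → 19
The second coordinate changes by +3 each step: at step 9 it is 29.

(19, 29)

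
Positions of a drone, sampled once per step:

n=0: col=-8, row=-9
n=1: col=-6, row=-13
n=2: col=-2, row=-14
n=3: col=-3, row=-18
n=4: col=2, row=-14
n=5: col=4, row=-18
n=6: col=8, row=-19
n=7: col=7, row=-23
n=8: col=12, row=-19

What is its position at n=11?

The moves between consecutive positions are (+2,-4), (+4,-1), (-1,-4), (+5,+4), (+2,-4), (+4,-1), (-1,-4), (+5,+4); they repeat the 4-cycle [(+2,-4), (+4,-1), (-1,-4), (+5,+4)].
step 9: apply (+2,-4) → col=14, row=-23
step 10: apply (+4,-1) → col=18, row=-24
step 11: apply (-1,-4) → col=17, row=-28

col=17, row=-28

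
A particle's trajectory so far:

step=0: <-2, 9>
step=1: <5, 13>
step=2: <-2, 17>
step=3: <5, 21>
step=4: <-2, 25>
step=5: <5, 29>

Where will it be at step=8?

<-2, 41>

The first coordinate repeats the cycle [-2, 5] with period 2; step 8 mod 2 = 0, giving -2.
The second coordinate changes by +4 each step, so at step 8 it is 9 + 8·(4) = 41.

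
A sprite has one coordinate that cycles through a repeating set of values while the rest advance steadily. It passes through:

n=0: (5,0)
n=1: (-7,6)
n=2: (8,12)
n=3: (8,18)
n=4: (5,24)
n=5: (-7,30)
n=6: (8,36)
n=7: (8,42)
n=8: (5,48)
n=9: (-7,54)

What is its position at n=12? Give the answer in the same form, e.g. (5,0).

First: cycles through 5, -7, 8, 8 every 4 steps. Step 12 lands at position 0 of the cycle → 5.
Second: linear, +6 per step → 72 at step 12.

(5,72)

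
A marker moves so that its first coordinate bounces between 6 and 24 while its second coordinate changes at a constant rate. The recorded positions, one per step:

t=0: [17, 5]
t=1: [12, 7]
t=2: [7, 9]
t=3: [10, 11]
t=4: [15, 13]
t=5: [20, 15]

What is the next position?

[23, 17]

The first coordinate reflects between 6 and 24, moving 5 per step.
  step 6: 20 → 23
The second coordinate changes by +2 each step: at step 6 it is 17.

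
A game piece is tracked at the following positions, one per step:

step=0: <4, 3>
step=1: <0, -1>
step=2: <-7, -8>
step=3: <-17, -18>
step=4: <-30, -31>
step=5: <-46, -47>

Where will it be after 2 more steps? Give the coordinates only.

<-87, -88>

First differences are <-4, -4>, <-7, -7>, <-10, -10>, <-13, -13>, <-16, -16>; their common second difference is <-3, -3> (constant acceleration).
step 6: <-46, -47> + <-19, -19> → <-65, -66>
step 7: <-65, -66> + <-22, -22> → <-87, -88>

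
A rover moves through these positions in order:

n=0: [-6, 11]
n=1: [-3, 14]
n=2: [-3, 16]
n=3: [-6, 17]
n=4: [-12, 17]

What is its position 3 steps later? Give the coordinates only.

First differences are [+3, +3], [+0, +2], [-3, +1], [-6, +0]; their common second difference is [-3, -1] (constant acceleration).
step 5: [-12, 17] + [-9, -1] → [-21, 16]
step 6: [-21, 16] + [-12, -2] → [-33, 14]
step 7: [-33, 14] + [-15, -3] → [-48, 11]

[-48, 11]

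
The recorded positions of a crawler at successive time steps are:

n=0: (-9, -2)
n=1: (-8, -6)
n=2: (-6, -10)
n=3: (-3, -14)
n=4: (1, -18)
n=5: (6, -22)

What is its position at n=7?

(19, -30)

Successive displacements: (+1, -4), (+2, -4), (+3, -4), (+4, -4), (+5, -4) — each changes by (+1, +0).
step 6: (6, -22) + (+6, -4) → (12, -26)
step 7: (12, -26) + (+7, -4) → (19, -30)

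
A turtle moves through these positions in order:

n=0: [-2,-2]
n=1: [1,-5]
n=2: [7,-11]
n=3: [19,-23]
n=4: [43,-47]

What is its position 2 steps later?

[187,-191]

Consecutive displacements [+3,-3], [+6,-6], [+12,-12], [+24,-24] scale by a factor of 2 each step.
step 5: [43,-47] + [+48,-48] → [91,-95]
step 6: [91,-95] + [+96,-96] → [187,-191]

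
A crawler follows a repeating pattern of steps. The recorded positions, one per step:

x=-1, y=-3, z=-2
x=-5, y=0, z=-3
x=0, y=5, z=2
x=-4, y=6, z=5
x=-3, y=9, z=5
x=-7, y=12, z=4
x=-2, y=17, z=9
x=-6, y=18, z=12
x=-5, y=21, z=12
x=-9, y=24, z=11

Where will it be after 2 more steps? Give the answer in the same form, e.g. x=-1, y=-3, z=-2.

x=-8, y=30, z=19

The moves between consecutive positions are (-4,+3,-1), (+5,+5,+5), (-4,+1,+3), (+1,+3,+0), (-4,+3,-1), (+5,+5,+5), (-4,+1,+3), (+1,+3,+0), (-4,+3,-1); they repeat the 4-cycle [(-4,+3,-1), (+5,+5,+5), (-4,+1,+3), (+1,+3,+0)].
step 10: apply (+5,+5,+5) → x=-4, y=29, z=16
step 11: apply (-4,+1,+3) → x=-8, y=30, z=19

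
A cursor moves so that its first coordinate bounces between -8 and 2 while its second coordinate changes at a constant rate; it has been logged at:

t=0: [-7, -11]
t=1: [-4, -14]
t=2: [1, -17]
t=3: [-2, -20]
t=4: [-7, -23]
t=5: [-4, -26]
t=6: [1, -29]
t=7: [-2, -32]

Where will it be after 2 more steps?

[-4, -38]

The first coordinate travels 5 per step and bounces off the walls at -8 and 2.
  step 8: -2 → -7
  step 9: -7 → -4
The second coordinate changes by -3 each step: at step 9 it is -38.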